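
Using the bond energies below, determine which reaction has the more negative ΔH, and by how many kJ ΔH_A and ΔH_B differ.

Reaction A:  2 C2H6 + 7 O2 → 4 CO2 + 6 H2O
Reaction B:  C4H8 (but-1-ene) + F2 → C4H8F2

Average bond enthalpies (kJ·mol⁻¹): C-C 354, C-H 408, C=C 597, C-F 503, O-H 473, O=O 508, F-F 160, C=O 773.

Reaction A:
  Bonds broken (reactants):
    C-C: 2 × 354 = 708
    C-H: 12 × 408 = 4896
    O=O: 7 × 508 = 3556
    Σ(broken) = 9160 kJ
  Bonds formed (products):
    C=O: 8 × 773 = 6184
    O-H: 12 × 473 = 5676
    Σ(formed) = 11860 kJ
  ΔH_A = 9160 − 11860 = −2700 kJ
Reaction B:
  Bonds broken (reactants):
    C-C: 2 × 354 = 708
    C-H: 8 × 408 = 3264
    C=C: 1 × 597 = 597
    F-F: 1 × 160 = 160
    Σ(broken) = 4729 kJ
  Bonds formed (products):
    C-C: 3 × 354 = 1062
    C-F: 2 × 503 = 1006
    C-H: 8 × 408 = 3264
    Σ(formed) = 5332 kJ
  ΔH_B = 4729 − 5332 = −603 kJ
ΔH_A − ΔH_B = −2097 kJ, so reaction A has the more negative ΔH; |ΔH_A − ΔH_B| = 2097 kJ.

Reaction A, by 2097 kJ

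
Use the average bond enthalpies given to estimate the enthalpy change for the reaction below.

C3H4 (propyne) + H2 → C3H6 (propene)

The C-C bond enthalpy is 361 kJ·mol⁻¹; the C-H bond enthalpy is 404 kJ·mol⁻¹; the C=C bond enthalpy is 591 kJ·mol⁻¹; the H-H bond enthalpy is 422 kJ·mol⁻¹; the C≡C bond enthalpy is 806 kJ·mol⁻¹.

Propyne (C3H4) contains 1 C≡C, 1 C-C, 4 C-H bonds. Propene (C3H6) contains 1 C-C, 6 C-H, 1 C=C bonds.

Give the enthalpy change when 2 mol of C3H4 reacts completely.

ΔH = −342 kJ

Bonds broken (reactants):
  C≡C: 1 × 806 = 806
  C-C: 1 × 361 = 361
  C-H: 4 × 404 = 1616
  H-H: 1 × 422 = 422
  Σ(broken) = 3205 kJ
Bonds formed (products):
  C-C: 1 × 361 = 361
  C-H: 6 × 404 = 2424
  C=C: 1 × 591 = 591
  Σ(formed) = 3376 kJ
ΔH = Σ(broken) − Σ(formed) = 3205 − 3376 = −171 kJ
For 2× the reaction as written: 2 × (−171) = −342 kJ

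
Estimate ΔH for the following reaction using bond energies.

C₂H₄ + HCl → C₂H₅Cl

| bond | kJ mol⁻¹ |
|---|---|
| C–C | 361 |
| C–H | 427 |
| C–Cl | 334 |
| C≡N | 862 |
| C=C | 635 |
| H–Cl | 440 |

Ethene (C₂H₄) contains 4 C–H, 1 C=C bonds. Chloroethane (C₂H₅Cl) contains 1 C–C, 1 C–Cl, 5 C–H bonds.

Bonds broken (reactants):
  C–H: 4 × 427 = 1708
  C=C: 1 × 635 = 635
  H–Cl: 1 × 440 = 440
  Σ(broken) = 2783 kJ
Bonds formed (products):
  C–C: 1 × 361 = 361
  C–Cl: 1 × 334 = 334
  C–H: 5 × 427 = 2135
  Σ(formed) = 2830 kJ
ΔH = Σ(broken) − Σ(formed) = 2783 − 2830 = −47 kJ

ΔH ≈ −47 kJ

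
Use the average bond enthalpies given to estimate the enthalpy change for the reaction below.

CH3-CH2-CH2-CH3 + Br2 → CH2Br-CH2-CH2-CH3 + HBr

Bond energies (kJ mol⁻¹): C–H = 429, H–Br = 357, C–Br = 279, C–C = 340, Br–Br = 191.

Bonds broken (reactants):
  Br–Br: 1 × 191 = 191
  C–C: 3 × 340 = 1020
  C–H: 10 × 429 = 4290
  Σ(broken) = 5501 kJ
Bonds formed (products):
  C–Br: 1 × 279 = 279
  C–C: 3 × 340 = 1020
  C–H: 9 × 429 = 3861
  H–Br: 1 × 357 = 357
  Σ(formed) = 5517 kJ
ΔH = Σ(broken) − Σ(formed) = 5501 − 5517 = −16 kJ

ΔH ≈ −16 kJ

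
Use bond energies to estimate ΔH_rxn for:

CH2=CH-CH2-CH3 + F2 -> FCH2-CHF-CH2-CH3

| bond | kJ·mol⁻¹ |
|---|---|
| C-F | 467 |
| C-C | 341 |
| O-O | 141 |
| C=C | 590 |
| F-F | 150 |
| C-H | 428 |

Bonds broken (reactants):
  C-C: 2 × 341 = 682
  C-H: 8 × 428 = 3424
  C=C: 1 × 590 = 590
  F-F: 1 × 150 = 150
  Σ(broken) = 4846 kJ
Bonds formed (products):
  C-C: 3 × 341 = 1023
  C-F: 2 × 467 = 934
  C-H: 8 × 428 = 3424
  Σ(formed) = 5381 kJ
ΔH = Σ(broken) − Σ(formed) = 4846 − 5381 = −535 kJ

ΔH ≈ −535 kJ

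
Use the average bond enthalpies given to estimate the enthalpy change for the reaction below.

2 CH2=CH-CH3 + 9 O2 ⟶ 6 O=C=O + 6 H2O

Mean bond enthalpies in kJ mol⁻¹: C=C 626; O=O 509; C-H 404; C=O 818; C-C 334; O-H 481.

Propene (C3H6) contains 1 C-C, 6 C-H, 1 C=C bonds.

ΔH ≈ −4239 kJ

Bonds broken (reactants):
  C-C: 2 × 334 = 668
  C-H: 12 × 404 = 4848
  C=C: 2 × 626 = 1252
  O=O: 9 × 509 = 4581
  Σ(broken) = 11349 kJ
Bonds formed (products):
  C=O: 12 × 818 = 9816
  O-H: 12 × 481 = 5772
  Σ(formed) = 15588 kJ
ΔH = Σ(broken) − Σ(formed) = 11349 − 15588 = −4239 kJ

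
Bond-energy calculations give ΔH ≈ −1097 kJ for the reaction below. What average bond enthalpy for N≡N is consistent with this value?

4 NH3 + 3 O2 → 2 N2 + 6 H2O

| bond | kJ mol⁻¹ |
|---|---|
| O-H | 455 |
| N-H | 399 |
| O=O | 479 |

Let D be the N≡N bond energy.
Σ(broken) = 12×399 + 3×479 = 6225
Σ(formed) = 2×D + 12×455 = 5460 + 2D
ΔH = Σ(broken) − Σ(formed) = (6225) − (5460 + 2D) = +765 − 2D
Setting this equal to −1097 kJ gives 2D = 1862, so D = 931 kJ/mol.

D(N≡N) ≈ 931 kJ/mol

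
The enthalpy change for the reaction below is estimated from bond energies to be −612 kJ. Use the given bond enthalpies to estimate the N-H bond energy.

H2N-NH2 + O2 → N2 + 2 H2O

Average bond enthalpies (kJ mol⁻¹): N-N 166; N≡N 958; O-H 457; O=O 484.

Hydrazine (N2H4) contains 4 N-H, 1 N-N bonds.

Let D be the N-H bond energy.
Σ(broken) = 4×D + 1×166 + 1×484 = 650 + 4D
Σ(formed) = 1×958 + 4×457 = 2786
ΔH = Σ(broken) − Σ(formed) = (650 + 4D) − (2786) = −2136 + 4D
Setting this equal to −612 kJ gives 4D = 1524, so D = 381 kJ/mol.

D(N-H) ≈ 381 kJ/mol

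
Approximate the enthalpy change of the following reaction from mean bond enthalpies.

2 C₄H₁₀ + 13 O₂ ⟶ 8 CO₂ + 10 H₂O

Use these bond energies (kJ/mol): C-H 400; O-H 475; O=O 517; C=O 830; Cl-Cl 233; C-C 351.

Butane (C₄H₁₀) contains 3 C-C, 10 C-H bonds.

ΔH ≈ −5953 kJ

Bonds broken (reactants):
  C-C: 6 × 351 = 2106
  C-H: 20 × 400 = 8000
  O=O: 13 × 517 = 6721
  Σ(broken) = 16827 kJ
Bonds formed (products):
  C=O: 16 × 830 = 13280
  O-H: 20 × 475 = 9500
  Σ(formed) = 22780 kJ
ΔH = Σ(broken) − Σ(formed) = 16827 − 22780 = −5953 kJ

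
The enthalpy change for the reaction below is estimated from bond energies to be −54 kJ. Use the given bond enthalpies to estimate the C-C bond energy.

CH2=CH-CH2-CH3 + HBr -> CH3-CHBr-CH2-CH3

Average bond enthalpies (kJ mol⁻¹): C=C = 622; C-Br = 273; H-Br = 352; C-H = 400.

Let D be the C-C bond energy.
Σ(broken) = 2×D + 8×400 + 1×622 + 1×352 = 4174 + 2D
Σ(formed) = 1×273 + 3×D + 9×400 = 3873 + 3D
ΔH = Σ(broken) − Σ(formed) = (4174 + 2D) − (3873 + 3D) = +301 − D
Setting this equal to −54 kJ gives D = 355 kJ/mol.

D(C-C) ≈ 355 kJ/mol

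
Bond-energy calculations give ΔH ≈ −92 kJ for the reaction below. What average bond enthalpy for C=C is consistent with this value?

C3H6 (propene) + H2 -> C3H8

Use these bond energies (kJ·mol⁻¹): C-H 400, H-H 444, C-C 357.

Let D be the C=C bond energy.
Σ(broken) = 1×357 + 6×400 + 1×D + 1×444 = 3201 + D
Σ(formed) = 2×357 + 8×400 = 3914
ΔH = Σ(broken) − Σ(formed) = (3201 + D) − (3914) = −713 + D
Setting this equal to −92 kJ gives D = 621 kJ/mol.

D(C=C) ≈ 621 kJ/mol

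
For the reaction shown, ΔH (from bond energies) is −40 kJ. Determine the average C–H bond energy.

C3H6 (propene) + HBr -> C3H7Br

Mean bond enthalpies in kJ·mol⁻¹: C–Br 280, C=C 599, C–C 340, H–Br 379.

D(C–H) ≈ 398 kJ/mol

Let D be the C–H bond energy.
Σ(broken) = 1×340 + 6×D + 1×599 + 1×379 = 1318 + 6D
Σ(formed) = 1×280 + 2×340 + 7×D = 960 + 7D
ΔH = Σ(broken) − Σ(formed) = (1318 + 6D) − (960 + 7D) = +358 − D
Setting this equal to −40 kJ gives D = 398 kJ/mol.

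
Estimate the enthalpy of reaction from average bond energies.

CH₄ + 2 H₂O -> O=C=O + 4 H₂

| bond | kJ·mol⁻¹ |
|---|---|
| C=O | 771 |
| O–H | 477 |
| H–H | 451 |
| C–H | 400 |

Bonds broken (reactants):
  C–H: 4 × 400 = 1600
  O–H: 4 × 477 = 1908
  Σ(broken) = 3508 kJ
Bonds formed (products):
  C=O: 2 × 771 = 1542
  H–H: 4 × 451 = 1804
  Σ(formed) = 3346 kJ
ΔH = Σ(broken) − Σ(formed) = 3508 − 3346 = +162 kJ

ΔH ≈ +162 kJ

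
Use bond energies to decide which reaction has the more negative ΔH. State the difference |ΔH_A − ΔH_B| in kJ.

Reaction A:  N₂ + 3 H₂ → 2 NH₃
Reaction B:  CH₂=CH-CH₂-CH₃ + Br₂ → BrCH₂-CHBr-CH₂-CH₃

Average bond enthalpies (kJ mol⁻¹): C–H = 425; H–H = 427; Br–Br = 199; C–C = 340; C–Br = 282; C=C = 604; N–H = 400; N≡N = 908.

Reaction A, by 110 kJ

Reaction A:
  Bonds broken (reactants):
    H–H: 3 × 427 = 1281
    N≡N: 1 × 908 = 908
    Σ(broken) = 2189 kJ
  Bonds formed (products):
    N–H: 6 × 400 = 2400
    Σ(formed) = 2400 kJ
  ΔH_A = 2189 − 2400 = −211 kJ
Reaction B:
  Bonds broken (reactants):
    Br–Br: 1 × 199 = 199
    C–C: 2 × 340 = 680
    C–H: 8 × 425 = 3400
    C=C: 1 × 604 = 604
    Σ(broken) = 4883 kJ
  Bonds formed (products):
    C–Br: 2 × 282 = 564
    C–C: 3 × 340 = 1020
    C–H: 8 × 425 = 3400
    Σ(formed) = 4984 kJ
  ΔH_B = 4883 − 4984 = −101 kJ
ΔH_A − ΔH_B = −110 kJ, so reaction A has the more negative ΔH; |ΔH_A − ΔH_B| = 110 kJ.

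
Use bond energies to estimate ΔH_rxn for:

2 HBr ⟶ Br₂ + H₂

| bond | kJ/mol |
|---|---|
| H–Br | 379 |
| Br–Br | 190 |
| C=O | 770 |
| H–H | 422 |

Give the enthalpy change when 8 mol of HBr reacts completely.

Bonds broken (reactants):
  H–Br: 2 × 379 = 758
  Σ(broken) = 758 kJ
Bonds formed (products):
  Br–Br: 1 × 190 = 190
  H–H: 1 × 422 = 422
  Σ(formed) = 612 kJ
ΔH = Σ(broken) − Σ(formed) = 758 − 612 = +146 kJ
For 4× the reaction as written: 4 × (+146) = +584 kJ

ΔH = +584 kJ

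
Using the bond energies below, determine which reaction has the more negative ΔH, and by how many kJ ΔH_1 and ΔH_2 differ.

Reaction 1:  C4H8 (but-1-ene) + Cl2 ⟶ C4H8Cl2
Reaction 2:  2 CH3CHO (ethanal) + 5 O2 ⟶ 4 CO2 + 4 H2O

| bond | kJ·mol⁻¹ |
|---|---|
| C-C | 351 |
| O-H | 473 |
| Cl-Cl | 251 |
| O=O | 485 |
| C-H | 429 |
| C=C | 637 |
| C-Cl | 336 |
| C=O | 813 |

Reaction 2, by 1968 kJ

Reaction 1:
  Bonds broken (reactants):
    C-C: 2 × 351 = 702
    C-H: 8 × 429 = 3432
    C=C: 1 × 637 = 637
    Cl-Cl: 1 × 251 = 251
    Σ(broken) = 5022 kJ
  Bonds formed (products):
    C-C: 3 × 351 = 1053
    C-Cl: 2 × 336 = 672
    C-H: 8 × 429 = 3432
    Σ(formed) = 5157 kJ
  ΔH_1 = 5022 − 5157 = −135 kJ
Reaction 2:
  Bonds broken (reactants):
    C-C: 2 × 351 = 702
    C-H: 8 × 429 = 3432
    C=O: 2 × 813 = 1626
    O=O: 5 × 485 = 2425
    Σ(broken) = 8185 kJ
  Bonds formed (products):
    C=O: 8 × 813 = 6504
    O-H: 8 × 473 = 3784
    Σ(formed) = 10288 kJ
  ΔH_2 = 8185 − 10288 = −2103 kJ
ΔH_1 − ΔH_2 = +1968 kJ, so reaction 2 has the more negative ΔH; |ΔH_1 − ΔH_2| = 1968 kJ.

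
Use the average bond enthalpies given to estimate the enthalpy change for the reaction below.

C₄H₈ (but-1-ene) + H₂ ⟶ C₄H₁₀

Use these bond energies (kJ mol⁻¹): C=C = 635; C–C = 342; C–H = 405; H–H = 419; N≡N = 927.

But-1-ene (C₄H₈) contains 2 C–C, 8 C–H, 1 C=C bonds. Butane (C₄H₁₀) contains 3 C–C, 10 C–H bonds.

ΔH ≈ −98 kJ

Bonds broken (reactants):
  C–C: 2 × 342 = 684
  C–H: 8 × 405 = 3240
  C=C: 1 × 635 = 635
  H–H: 1 × 419 = 419
  Σ(broken) = 4978 kJ
Bonds formed (products):
  C–C: 3 × 342 = 1026
  C–H: 10 × 405 = 4050
  Σ(formed) = 5076 kJ
ΔH = Σ(broken) − Σ(formed) = 4978 − 5076 = −98 kJ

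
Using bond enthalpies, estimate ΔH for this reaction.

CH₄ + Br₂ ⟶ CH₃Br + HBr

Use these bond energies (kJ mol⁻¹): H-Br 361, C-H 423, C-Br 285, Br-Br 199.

ΔH ≈ −24 kJ

Bonds broken (reactants):
  Br-Br: 1 × 199 = 199
  C-H: 4 × 423 = 1692
  Σ(broken) = 1891 kJ
Bonds formed (products):
  C-Br: 1 × 285 = 285
  C-H: 3 × 423 = 1269
  H-Br: 1 × 361 = 361
  Σ(formed) = 1915 kJ
ΔH = Σ(broken) − Σ(formed) = 1891 − 1915 = −24 kJ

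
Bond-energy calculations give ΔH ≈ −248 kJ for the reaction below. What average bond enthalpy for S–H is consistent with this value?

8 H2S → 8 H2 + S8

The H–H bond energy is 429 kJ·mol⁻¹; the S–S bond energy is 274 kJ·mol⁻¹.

Let D be the S–H bond energy.
Σ(broken) = 16×D = 16D
Σ(formed) = 8×429 + 8×274 = 5624
ΔH = Σ(broken) − Σ(formed) = (16D) − (5624) = −5624 + 16D
Setting this equal to −248 kJ gives 16D = 5376, so D = 336 kJ/mol.

D(S–H) ≈ 336 kJ/mol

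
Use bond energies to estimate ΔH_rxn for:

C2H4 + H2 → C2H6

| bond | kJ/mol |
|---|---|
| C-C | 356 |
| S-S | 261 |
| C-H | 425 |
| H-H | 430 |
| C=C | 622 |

Bonds broken (reactants):
  C-H: 4 × 425 = 1700
  C=C: 1 × 622 = 622
  H-H: 1 × 430 = 430
  Σ(broken) = 2752 kJ
Bonds formed (products):
  C-C: 1 × 356 = 356
  C-H: 6 × 425 = 2550
  Σ(formed) = 2906 kJ
ΔH = Σ(broken) − Σ(formed) = 2752 − 2906 = −154 kJ

ΔH ≈ −154 kJ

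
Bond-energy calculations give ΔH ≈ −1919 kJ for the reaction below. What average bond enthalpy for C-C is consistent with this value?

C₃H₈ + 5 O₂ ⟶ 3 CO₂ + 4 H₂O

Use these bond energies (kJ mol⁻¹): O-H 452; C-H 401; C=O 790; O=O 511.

Let D be the C-C bond energy.
Σ(broken) = 2×D + 8×401 + 5×511 = 5763 + 2D
Σ(formed) = 6×790 + 8×452 = 8356
ΔH = Σ(broken) − Σ(formed) = (5763 + 2D) − (8356) = −2593 + 2D
Setting this equal to −1919 kJ gives 2D = 674, so D = 337 kJ/mol.

D(C-C) ≈ 337 kJ/mol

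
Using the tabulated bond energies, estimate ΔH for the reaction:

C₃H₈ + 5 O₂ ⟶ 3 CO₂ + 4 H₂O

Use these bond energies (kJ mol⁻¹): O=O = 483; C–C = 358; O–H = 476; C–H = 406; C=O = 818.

ΔH ≈ −2337 kJ

Bonds broken (reactants):
  C–C: 2 × 358 = 716
  C–H: 8 × 406 = 3248
  O=O: 5 × 483 = 2415
  Σ(broken) = 6379 kJ
Bonds formed (products):
  C=O: 6 × 818 = 4908
  O–H: 8 × 476 = 3808
  Σ(formed) = 8716 kJ
ΔH = Σ(broken) − Σ(formed) = 6379 − 8716 = −2337 kJ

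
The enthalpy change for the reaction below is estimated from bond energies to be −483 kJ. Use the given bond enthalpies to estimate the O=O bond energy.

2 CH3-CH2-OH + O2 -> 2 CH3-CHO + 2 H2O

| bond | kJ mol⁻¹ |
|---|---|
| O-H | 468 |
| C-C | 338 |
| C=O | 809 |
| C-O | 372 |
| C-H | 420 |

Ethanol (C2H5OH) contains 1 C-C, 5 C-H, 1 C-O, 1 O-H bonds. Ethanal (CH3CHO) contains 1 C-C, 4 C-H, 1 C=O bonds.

Let D be the O=O bond energy.
Σ(broken) = 2×338 + 10×420 + 2×372 + 2×468 + 1×D = 6556 + D
Σ(formed) = 2×338 + 8×420 + 2×809 + 4×468 = 7526
ΔH = Σ(broken) − Σ(formed) = (6556 + D) − (7526) = −970 + D
Setting this equal to −483 kJ gives D = 487 kJ/mol.

D(O=O) ≈ 487 kJ/mol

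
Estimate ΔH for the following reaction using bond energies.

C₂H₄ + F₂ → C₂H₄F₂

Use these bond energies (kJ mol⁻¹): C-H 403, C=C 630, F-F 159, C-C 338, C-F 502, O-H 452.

ΔH ≈ −553 kJ

Bonds broken (reactants):
  C-H: 4 × 403 = 1612
  C=C: 1 × 630 = 630
  F-F: 1 × 159 = 159
  Σ(broken) = 2401 kJ
Bonds formed (products):
  C-C: 1 × 338 = 338
  C-F: 2 × 502 = 1004
  C-H: 4 × 403 = 1612
  Σ(formed) = 2954 kJ
ΔH = Σ(broken) − Σ(formed) = 2401 − 2954 = −553 kJ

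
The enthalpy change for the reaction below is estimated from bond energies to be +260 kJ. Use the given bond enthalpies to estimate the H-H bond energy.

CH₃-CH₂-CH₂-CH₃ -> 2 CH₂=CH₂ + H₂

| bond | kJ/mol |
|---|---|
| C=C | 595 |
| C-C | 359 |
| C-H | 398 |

Let D be the H-H bond energy.
Σ(broken) = 3×359 + 10×398 = 5057
Σ(formed) = 8×398 + 2×595 + 1×D = 4374 + D
ΔH = Σ(broken) − Σ(formed) = (5057) − (4374 + D) = +683 − D
Setting this equal to +260 kJ gives D = 423 kJ/mol.

D(H-H) ≈ 423 kJ/mol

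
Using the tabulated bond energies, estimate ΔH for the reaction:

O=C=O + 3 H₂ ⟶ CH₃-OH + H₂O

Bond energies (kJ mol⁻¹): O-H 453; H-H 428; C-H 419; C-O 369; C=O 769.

Bonds broken (reactants):
  C=O: 2 × 769 = 1538
  H-H: 3 × 428 = 1284
  Σ(broken) = 2822 kJ
Bonds formed (products):
  C-H: 3 × 419 = 1257
  C-O: 1 × 369 = 369
  O-H: 3 × 453 = 1359
  Σ(formed) = 2985 kJ
ΔH = Σ(broken) − Σ(formed) = 2822 − 2985 = −163 kJ

ΔH ≈ −163 kJ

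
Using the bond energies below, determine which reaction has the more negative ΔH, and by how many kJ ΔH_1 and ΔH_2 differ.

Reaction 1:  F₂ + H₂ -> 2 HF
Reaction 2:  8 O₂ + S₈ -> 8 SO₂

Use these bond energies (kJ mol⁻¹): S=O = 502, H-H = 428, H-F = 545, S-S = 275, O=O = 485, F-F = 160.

Reaction 2, by 1450 kJ

Reaction 1:
  Bonds broken (reactants):
    F-F: 1 × 160 = 160
    H-H: 1 × 428 = 428
    Σ(broken) = 588 kJ
  Bonds formed (products):
    H-F: 2 × 545 = 1090
    Σ(formed) = 1090 kJ
  ΔH_1 = 588 − 1090 = −502 kJ
Reaction 2:
  Bonds broken (reactants):
    O=O: 8 × 485 = 3880
    S-S: 8 × 275 = 2200
    Σ(broken) = 6080 kJ
  Bonds formed (products):
    S=O: 16 × 502 = 8032
    Σ(formed) = 8032 kJ
  ΔH_2 = 6080 − 8032 = −1952 kJ
ΔH_1 − ΔH_2 = +1450 kJ, so reaction 2 has the more negative ΔH; |ΔH_1 − ΔH_2| = 1450 kJ.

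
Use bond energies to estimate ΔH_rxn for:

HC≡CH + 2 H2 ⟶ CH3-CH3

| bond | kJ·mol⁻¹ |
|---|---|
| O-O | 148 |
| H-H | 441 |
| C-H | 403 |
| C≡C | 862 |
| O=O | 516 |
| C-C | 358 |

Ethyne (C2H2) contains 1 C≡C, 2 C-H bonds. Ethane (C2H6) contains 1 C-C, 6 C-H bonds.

ΔH ≈ −226 kJ

Bonds broken (reactants):
  C≡C: 1 × 862 = 862
  C-H: 2 × 403 = 806
  H-H: 2 × 441 = 882
  Σ(broken) = 2550 kJ
Bonds formed (products):
  C-C: 1 × 358 = 358
  C-H: 6 × 403 = 2418
  Σ(formed) = 2776 kJ
ΔH = Σ(broken) − Σ(formed) = 2550 − 2776 = −226 kJ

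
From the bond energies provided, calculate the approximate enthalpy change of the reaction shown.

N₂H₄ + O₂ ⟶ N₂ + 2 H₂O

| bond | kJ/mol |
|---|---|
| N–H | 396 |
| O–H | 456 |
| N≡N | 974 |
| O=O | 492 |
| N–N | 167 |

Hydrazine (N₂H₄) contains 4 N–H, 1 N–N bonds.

ΔH ≈ −555 kJ

Bonds broken (reactants):
  N–H: 4 × 396 = 1584
  N–N: 1 × 167 = 167
  O=O: 1 × 492 = 492
  Σ(broken) = 2243 kJ
Bonds formed (products):
  N≡N: 1 × 974 = 974
  O–H: 4 × 456 = 1824
  Σ(formed) = 2798 kJ
ΔH = Σ(broken) − Σ(formed) = 2243 − 2798 = −555 kJ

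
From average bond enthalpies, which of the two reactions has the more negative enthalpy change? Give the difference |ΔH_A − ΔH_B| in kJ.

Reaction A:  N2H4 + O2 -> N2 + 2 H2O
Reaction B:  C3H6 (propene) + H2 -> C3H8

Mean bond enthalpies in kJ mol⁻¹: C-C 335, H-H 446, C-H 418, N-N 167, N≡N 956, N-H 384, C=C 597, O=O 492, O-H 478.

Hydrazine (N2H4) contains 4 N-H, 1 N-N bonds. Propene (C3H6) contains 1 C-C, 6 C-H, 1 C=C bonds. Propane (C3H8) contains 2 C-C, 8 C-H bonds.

Reaction A:
  Bonds broken (reactants):
    N-H: 4 × 384 = 1536
    N-N: 1 × 167 = 167
    O=O: 1 × 492 = 492
    Σ(broken) = 2195 kJ
  Bonds formed (products):
    N≡N: 1 × 956 = 956
    O-H: 4 × 478 = 1912
    Σ(formed) = 2868 kJ
  ΔH_A = 2195 − 2868 = −673 kJ
Reaction B:
  Bonds broken (reactants):
    C-C: 1 × 335 = 335
    C-H: 6 × 418 = 2508
    C=C: 1 × 597 = 597
    H-H: 1 × 446 = 446
    Σ(broken) = 3886 kJ
  Bonds formed (products):
    C-C: 2 × 335 = 670
    C-H: 8 × 418 = 3344
    Σ(formed) = 4014 kJ
  ΔH_B = 3886 − 4014 = −128 kJ
ΔH_A − ΔH_B = −545 kJ, so reaction A has the more negative ΔH; |ΔH_A − ΔH_B| = 545 kJ.

Reaction A, by 545 kJ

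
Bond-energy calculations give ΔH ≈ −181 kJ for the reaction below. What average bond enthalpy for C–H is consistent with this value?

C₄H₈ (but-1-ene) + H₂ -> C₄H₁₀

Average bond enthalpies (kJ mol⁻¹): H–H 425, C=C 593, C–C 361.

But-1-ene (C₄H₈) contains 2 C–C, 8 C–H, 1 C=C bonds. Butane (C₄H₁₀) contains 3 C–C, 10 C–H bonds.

Let D be the C–H bond energy.
Σ(broken) = 2×361 + 8×D + 1×593 + 1×425 = 1740 + 8D
Σ(formed) = 3×361 + 10×D = 1083 + 10D
ΔH = Σ(broken) − Σ(formed) = (1740 + 8D) − (1083 + 10D) = +657 − 2D
Setting this equal to −181 kJ gives 2D = 838, so D = 419 kJ/mol.

D(C–H) ≈ 419 kJ/mol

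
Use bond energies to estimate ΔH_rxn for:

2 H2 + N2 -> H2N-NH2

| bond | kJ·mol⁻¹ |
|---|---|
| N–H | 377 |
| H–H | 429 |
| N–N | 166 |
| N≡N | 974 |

Bonds broken (reactants):
  H–H: 2 × 429 = 858
  N≡N: 1 × 974 = 974
  Σ(broken) = 1832 kJ
Bonds formed (products):
  N–H: 4 × 377 = 1508
  N–N: 1 × 166 = 166
  Σ(formed) = 1674 kJ
ΔH = Σ(broken) − Σ(formed) = 1832 − 1674 = +158 kJ

ΔH ≈ +158 kJ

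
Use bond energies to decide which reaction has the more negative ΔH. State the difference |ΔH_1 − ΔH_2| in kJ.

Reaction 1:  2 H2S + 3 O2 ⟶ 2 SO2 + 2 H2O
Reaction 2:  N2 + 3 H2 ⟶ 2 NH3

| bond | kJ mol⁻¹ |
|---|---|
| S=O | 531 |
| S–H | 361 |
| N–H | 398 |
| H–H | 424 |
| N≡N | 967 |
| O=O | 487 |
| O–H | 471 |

Reaction 1, by 954 kJ

Reaction 1:
  Bonds broken (reactants):
    O=O: 3 × 487 = 1461
    S–H: 4 × 361 = 1444
    Σ(broken) = 2905 kJ
  Bonds formed (products):
    O–H: 4 × 471 = 1884
    S=O: 4 × 531 = 2124
    Σ(formed) = 4008 kJ
  ΔH_1 = 2905 − 4008 = −1103 kJ
Reaction 2:
  Bonds broken (reactants):
    H–H: 3 × 424 = 1272
    N≡N: 1 × 967 = 967
    Σ(broken) = 2239 kJ
  Bonds formed (products):
    N–H: 6 × 398 = 2388
    Σ(formed) = 2388 kJ
  ΔH_2 = 2239 − 2388 = −149 kJ
ΔH_1 − ΔH_2 = −954 kJ, so reaction 1 has the more negative ΔH; |ΔH_1 − ΔH_2| = 954 kJ.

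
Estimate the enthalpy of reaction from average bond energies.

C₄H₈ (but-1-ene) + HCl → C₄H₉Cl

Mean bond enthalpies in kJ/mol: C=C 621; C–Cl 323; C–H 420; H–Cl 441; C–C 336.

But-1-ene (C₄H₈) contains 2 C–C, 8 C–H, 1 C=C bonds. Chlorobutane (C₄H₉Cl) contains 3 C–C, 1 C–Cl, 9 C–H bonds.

ΔH ≈ −17 kJ

Bonds broken (reactants):
  C–C: 2 × 336 = 672
  C–H: 8 × 420 = 3360
  C=C: 1 × 621 = 621
  H–Cl: 1 × 441 = 441
  Σ(broken) = 5094 kJ
Bonds formed (products):
  C–C: 3 × 336 = 1008
  C–Cl: 1 × 323 = 323
  C–H: 9 × 420 = 3780
  Σ(formed) = 5111 kJ
ΔH = Σ(broken) − Σ(formed) = 5094 − 5111 = −17 kJ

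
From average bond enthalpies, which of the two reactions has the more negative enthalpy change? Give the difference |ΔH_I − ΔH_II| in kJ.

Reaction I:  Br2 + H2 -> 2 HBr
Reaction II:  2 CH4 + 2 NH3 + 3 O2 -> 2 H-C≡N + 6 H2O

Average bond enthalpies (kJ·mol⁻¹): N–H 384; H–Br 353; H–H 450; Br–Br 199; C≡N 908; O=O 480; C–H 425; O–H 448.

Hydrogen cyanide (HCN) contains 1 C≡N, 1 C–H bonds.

Reaction I:
  Bonds broken (reactants):
    Br–Br: 1 × 199 = 199
    H–H: 1 × 450 = 450
    Σ(broken) = 649 kJ
  Bonds formed (products):
    H–Br: 2 × 353 = 706
    Σ(formed) = 706 kJ
  ΔH_I = 649 − 706 = −57 kJ
Reaction II:
  Bonds broken (reactants):
    C–H: 8 × 425 = 3400
    N–H: 6 × 384 = 2304
    O=O: 3 × 480 = 1440
    Σ(broken) = 7144 kJ
  Bonds formed (products):
    C≡N: 2 × 908 = 1816
    C–H: 2 × 425 = 850
    O–H: 12 × 448 = 5376
    Σ(formed) = 8042 kJ
  ΔH_II = 7144 − 8042 = −898 kJ
ΔH_I − ΔH_II = +841 kJ, so reaction II has the more negative ΔH; |ΔH_I − ΔH_II| = 841 kJ.

Reaction II, by 841 kJ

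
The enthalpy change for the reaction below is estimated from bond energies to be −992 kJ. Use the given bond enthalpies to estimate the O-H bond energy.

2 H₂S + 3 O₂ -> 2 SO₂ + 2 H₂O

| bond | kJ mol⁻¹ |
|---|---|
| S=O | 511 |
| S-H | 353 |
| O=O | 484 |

Let D be the O-H bond energy.
Σ(broken) = 3×484 + 4×353 = 2864
Σ(formed) = 4×D + 4×511 = 2044 + 4D
ΔH = Σ(broken) − Σ(formed) = (2864) − (2044 + 4D) = +820 − 4D
Setting this equal to −992 kJ gives 4D = 1812, so D = 453 kJ/mol.

D(O-H) ≈ 453 kJ/mol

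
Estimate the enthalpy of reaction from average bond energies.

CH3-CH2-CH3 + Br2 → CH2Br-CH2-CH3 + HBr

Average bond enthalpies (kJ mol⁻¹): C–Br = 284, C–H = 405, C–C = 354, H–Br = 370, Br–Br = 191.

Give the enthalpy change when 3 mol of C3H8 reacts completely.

ΔH = −174 kJ

Bonds broken (reactants):
  Br–Br: 1 × 191 = 191
  C–C: 2 × 354 = 708
  C–H: 8 × 405 = 3240
  Σ(broken) = 4139 kJ
Bonds formed (products):
  C–Br: 1 × 284 = 284
  C–C: 2 × 354 = 708
  C–H: 7 × 405 = 2835
  H–Br: 1 × 370 = 370
  Σ(formed) = 4197 kJ
ΔH = Σ(broken) − Σ(formed) = 4139 − 4197 = −58 kJ
For 3× the reaction as written: 3 × (−58) = −174 kJ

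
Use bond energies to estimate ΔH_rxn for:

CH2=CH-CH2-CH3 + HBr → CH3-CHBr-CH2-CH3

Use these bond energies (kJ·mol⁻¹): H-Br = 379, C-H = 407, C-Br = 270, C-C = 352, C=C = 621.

ΔH ≈ −29 kJ

Bonds broken (reactants):
  C-C: 2 × 352 = 704
  C-H: 8 × 407 = 3256
  C=C: 1 × 621 = 621
  H-Br: 1 × 379 = 379
  Σ(broken) = 4960 kJ
Bonds formed (products):
  C-Br: 1 × 270 = 270
  C-C: 3 × 352 = 1056
  C-H: 9 × 407 = 3663
  Σ(formed) = 4989 kJ
ΔH = Σ(broken) − Σ(formed) = 4960 − 4989 = −29 kJ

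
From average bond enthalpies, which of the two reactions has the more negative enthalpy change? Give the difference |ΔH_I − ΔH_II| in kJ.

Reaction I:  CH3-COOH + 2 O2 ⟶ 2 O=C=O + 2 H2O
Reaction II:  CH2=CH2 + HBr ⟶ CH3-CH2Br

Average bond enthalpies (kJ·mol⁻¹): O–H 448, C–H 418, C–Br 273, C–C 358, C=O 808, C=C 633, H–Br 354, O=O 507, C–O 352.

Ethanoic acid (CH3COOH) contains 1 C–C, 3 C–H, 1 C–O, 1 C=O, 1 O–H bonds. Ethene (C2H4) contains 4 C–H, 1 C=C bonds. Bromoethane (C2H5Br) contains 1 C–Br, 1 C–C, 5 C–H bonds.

Reaction I:
  Bonds broken (reactants):
    C–C: 1 × 358 = 358
    C–H: 3 × 418 = 1254
    C–O: 1 × 352 = 352
    C=O: 1 × 808 = 808
    O–H: 1 × 448 = 448
    O=O: 2 × 507 = 1014
    Σ(broken) = 4234 kJ
  Bonds formed (products):
    C=O: 4 × 808 = 3232
    O–H: 4 × 448 = 1792
    Σ(formed) = 5024 kJ
  ΔH_I = 4234 − 5024 = −790 kJ
Reaction II:
  Bonds broken (reactants):
    C–H: 4 × 418 = 1672
    C=C: 1 × 633 = 633
    H–Br: 1 × 354 = 354
    Σ(broken) = 2659 kJ
  Bonds formed (products):
    C–Br: 1 × 273 = 273
    C–C: 1 × 358 = 358
    C–H: 5 × 418 = 2090
    Σ(formed) = 2721 kJ
  ΔH_II = 2659 − 2721 = −62 kJ
ΔH_I − ΔH_II = −728 kJ, so reaction I has the more negative ΔH; |ΔH_I − ΔH_II| = 728 kJ.

Reaction I, by 728 kJ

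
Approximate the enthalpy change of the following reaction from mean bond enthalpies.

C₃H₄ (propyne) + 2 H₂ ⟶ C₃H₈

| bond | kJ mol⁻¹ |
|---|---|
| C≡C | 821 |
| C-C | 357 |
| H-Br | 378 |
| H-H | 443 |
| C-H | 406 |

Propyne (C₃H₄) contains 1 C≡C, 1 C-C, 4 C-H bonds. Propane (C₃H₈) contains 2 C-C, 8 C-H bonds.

Bonds broken (reactants):
  C≡C: 1 × 821 = 821
  C-C: 1 × 357 = 357
  C-H: 4 × 406 = 1624
  H-H: 2 × 443 = 886
  Σ(broken) = 3688 kJ
Bonds formed (products):
  C-C: 2 × 357 = 714
  C-H: 8 × 406 = 3248
  Σ(formed) = 3962 kJ
ΔH = Σ(broken) − Σ(formed) = 3688 − 3962 = −274 kJ

ΔH ≈ −274 kJ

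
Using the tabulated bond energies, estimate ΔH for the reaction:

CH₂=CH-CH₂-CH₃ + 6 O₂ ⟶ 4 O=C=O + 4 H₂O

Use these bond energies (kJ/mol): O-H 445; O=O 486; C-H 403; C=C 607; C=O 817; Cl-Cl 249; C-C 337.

ΔH ≈ −2675 kJ

Bonds broken (reactants):
  C-C: 2 × 337 = 674
  C-H: 8 × 403 = 3224
  C=C: 1 × 607 = 607
  O=O: 6 × 486 = 2916
  Σ(broken) = 7421 kJ
Bonds formed (products):
  C=O: 8 × 817 = 6536
  O-H: 8 × 445 = 3560
  Σ(formed) = 10096 kJ
ΔH = Σ(broken) − Σ(formed) = 7421 − 10096 = −2675 kJ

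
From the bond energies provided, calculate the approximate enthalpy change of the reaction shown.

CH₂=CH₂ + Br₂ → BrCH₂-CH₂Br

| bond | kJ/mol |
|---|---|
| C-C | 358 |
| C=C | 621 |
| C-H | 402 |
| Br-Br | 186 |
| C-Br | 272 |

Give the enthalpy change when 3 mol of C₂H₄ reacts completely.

Bonds broken (reactants):
  Br-Br: 1 × 186 = 186
  C-H: 4 × 402 = 1608
  C=C: 1 × 621 = 621
  Σ(broken) = 2415 kJ
Bonds formed (products):
  C-Br: 2 × 272 = 544
  C-C: 1 × 358 = 358
  C-H: 4 × 402 = 1608
  Σ(formed) = 2510 kJ
ΔH = Σ(broken) − Σ(formed) = 2415 − 2510 = −95 kJ
For 3× the reaction as written: 3 × (−95) = −285 kJ

ΔH = −285 kJ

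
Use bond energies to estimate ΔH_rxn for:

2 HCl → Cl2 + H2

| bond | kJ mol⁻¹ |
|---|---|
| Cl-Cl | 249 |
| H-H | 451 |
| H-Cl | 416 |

Bonds broken (reactants):
  H-Cl: 2 × 416 = 832
  Σ(broken) = 832 kJ
Bonds formed (products):
  Cl-Cl: 1 × 249 = 249
  H-H: 1 × 451 = 451
  Σ(formed) = 700 kJ
ΔH = Σ(broken) − Σ(formed) = 832 − 700 = +132 kJ

ΔH ≈ +132 kJ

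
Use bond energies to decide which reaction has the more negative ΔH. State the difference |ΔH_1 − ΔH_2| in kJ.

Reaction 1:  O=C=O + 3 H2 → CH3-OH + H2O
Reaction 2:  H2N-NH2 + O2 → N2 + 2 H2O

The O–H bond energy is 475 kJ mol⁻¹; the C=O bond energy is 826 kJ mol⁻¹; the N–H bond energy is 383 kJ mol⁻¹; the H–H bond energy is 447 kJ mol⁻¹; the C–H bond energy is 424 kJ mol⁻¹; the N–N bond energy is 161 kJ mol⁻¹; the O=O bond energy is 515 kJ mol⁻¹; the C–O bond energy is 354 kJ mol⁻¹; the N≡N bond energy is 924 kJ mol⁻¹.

Reaction 1:
  Bonds broken (reactants):
    C=O: 2 × 826 = 1652
    H–H: 3 × 447 = 1341
    Σ(broken) = 2993 kJ
  Bonds formed (products):
    C–H: 3 × 424 = 1272
    C–O: 1 × 354 = 354
    O–H: 3 × 475 = 1425
    Σ(formed) = 3051 kJ
  ΔH_1 = 2993 − 3051 = −58 kJ
Reaction 2:
  Bonds broken (reactants):
    N–H: 4 × 383 = 1532
    N–N: 1 × 161 = 161
    O=O: 1 × 515 = 515
    Σ(broken) = 2208 kJ
  Bonds formed (products):
    N≡N: 1 × 924 = 924
    O–H: 4 × 475 = 1900
    Σ(formed) = 2824 kJ
  ΔH_2 = 2208 − 2824 = −616 kJ
ΔH_1 − ΔH_2 = +558 kJ, so reaction 2 has the more negative ΔH; |ΔH_1 − ΔH_2| = 558 kJ.

Reaction 2, by 558 kJ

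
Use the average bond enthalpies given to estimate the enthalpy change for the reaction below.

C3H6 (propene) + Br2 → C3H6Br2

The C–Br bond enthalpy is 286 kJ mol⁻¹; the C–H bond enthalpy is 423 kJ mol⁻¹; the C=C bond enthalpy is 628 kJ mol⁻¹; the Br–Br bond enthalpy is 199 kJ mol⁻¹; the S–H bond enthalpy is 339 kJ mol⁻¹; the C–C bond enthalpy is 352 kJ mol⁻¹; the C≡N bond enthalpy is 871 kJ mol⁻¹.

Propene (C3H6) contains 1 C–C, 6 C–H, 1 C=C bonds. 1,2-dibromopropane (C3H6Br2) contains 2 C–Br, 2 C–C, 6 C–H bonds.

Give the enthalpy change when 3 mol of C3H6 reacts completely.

ΔH = −291 kJ

Bonds broken (reactants):
  Br–Br: 1 × 199 = 199
  C–C: 1 × 352 = 352
  C–H: 6 × 423 = 2538
  C=C: 1 × 628 = 628
  Σ(broken) = 3717 kJ
Bonds formed (products):
  C–Br: 2 × 286 = 572
  C–C: 2 × 352 = 704
  C–H: 6 × 423 = 2538
  Σ(formed) = 3814 kJ
ΔH = Σ(broken) − Σ(formed) = 3717 − 3814 = −97 kJ
For 3× the reaction as written: 3 × (−97) = −291 kJ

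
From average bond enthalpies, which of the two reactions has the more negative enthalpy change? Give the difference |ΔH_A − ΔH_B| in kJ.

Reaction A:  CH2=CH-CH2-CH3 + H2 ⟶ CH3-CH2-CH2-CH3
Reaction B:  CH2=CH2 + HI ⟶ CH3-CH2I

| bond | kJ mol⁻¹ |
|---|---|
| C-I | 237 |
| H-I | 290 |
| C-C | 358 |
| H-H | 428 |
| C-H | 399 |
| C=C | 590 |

Reaction A, by 24 kJ

Reaction A:
  Bonds broken (reactants):
    C-C: 2 × 358 = 716
    C-H: 8 × 399 = 3192
    C=C: 1 × 590 = 590
    H-H: 1 × 428 = 428
    Σ(broken) = 4926 kJ
  Bonds formed (products):
    C-C: 3 × 358 = 1074
    C-H: 10 × 399 = 3990
    Σ(formed) = 5064 kJ
  ΔH_A = 4926 − 5064 = −138 kJ
Reaction B:
  Bonds broken (reactants):
    C-H: 4 × 399 = 1596
    C=C: 1 × 590 = 590
    H-I: 1 × 290 = 290
    Σ(broken) = 2476 kJ
  Bonds formed (products):
    C-C: 1 × 358 = 358
    C-H: 5 × 399 = 1995
    C-I: 1 × 237 = 237
    Σ(formed) = 2590 kJ
  ΔH_B = 2476 − 2590 = −114 kJ
ΔH_A − ΔH_B = −24 kJ, so reaction A has the more negative ΔH; |ΔH_A − ΔH_B| = 24 kJ.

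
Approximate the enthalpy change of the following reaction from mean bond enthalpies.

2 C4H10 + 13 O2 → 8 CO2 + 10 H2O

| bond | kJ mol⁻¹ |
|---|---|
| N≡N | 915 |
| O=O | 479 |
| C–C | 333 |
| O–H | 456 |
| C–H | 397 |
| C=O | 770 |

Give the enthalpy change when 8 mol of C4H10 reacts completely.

Bonds broken (reactants):
  C–C: 6 × 333 = 1998
  C–H: 20 × 397 = 7940
  O=O: 13 × 479 = 6227
  Σ(broken) = 16165 kJ
Bonds formed (products):
  C=O: 16 × 770 = 12320
  O–H: 20 × 456 = 9120
  Σ(formed) = 21440 kJ
ΔH = Σ(broken) − Σ(formed) = 16165 − 21440 = −5275 kJ
For 4× the reaction as written: 4 × (−5275) = −21100 kJ

ΔH = −21100 kJ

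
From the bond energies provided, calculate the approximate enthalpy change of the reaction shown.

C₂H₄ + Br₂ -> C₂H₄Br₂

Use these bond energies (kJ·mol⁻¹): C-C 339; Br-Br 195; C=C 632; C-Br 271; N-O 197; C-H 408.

ΔH ≈ −54 kJ

Bonds broken (reactants):
  Br-Br: 1 × 195 = 195
  C-H: 4 × 408 = 1632
  C=C: 1 × 632 = 632
  Σ(broken) = 2459 kJ
Bonds formed (products):
  C-Br: 2 × 271 = 542
  C-C: 1 × 339 = 339
  C-H: 4 × 408 = 1632
  Σ(formed) = 2513 kJ
ΔH = Σ(broken) − Σ(formed) = 2459 − 2513 = −54 kJ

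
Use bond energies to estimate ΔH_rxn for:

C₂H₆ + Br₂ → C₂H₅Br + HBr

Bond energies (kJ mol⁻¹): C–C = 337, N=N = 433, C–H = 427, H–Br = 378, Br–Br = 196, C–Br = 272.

Bonds broken (reactants):
  Br–Br: 1 × 196 = 196
  C–C: 1 × 337 = 337
  C–H: 6 × 427 = 2562
  Σ(broken) = 3095 kJ
Bonds formed (products):
  C–Br: 1 × 272 = 272
  C–C: 1 × 337 = 337
  C–H: 5 × 427 = 2135
  H–Br: 1 × 378 = 378
  Σ(formed) = 3122 kJ
ΔH = Σ(broken) − Σ(formed) = 3095 − 3122 = −27 kJ

ΔH ≈ −27 kJ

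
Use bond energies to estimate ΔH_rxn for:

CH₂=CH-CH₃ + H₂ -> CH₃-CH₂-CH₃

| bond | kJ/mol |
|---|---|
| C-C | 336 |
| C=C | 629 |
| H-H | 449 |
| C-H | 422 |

Bonds broken (reactants):
  C-C: 1 × 336 = 336
  C-H: 6 × 422 = 2532
  C=C: 1 × 629 = 629
  H-H: 1 × 449 = 449
  Σ(broken) = 3946 kJ
Bonds formed (products):
  C-C: 2 × 336 = 672
  C-H: 8 × 422 = 3376
  Σ(formed) = 4048 kJ
ΔH = Σ(broken) − Σ(formed) = 3946 − 4048 = −102 kJ

ΔH ≈ −102 kJ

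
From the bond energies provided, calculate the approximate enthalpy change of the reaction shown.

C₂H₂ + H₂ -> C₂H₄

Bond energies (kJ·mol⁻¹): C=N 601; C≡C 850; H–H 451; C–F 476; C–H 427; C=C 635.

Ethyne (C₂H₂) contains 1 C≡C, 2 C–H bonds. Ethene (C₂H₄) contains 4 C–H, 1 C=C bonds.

Bonds broken (reactants):
  C≡C: 1 × 850 = 850
  C–H: 2 × 427 = 854
  H–H: 1 × 451 = 451
  Σ(broken) = 2155 kJ
Bonds formed (products):
  C–H: 4 × 427 = 1708
  C=C: 1 × 635 = 635
  Σ(formed) = 2343 kJ
ΔH = Σ(broken) − Σ(formed) = 2155 − 2343 = −188 kJ

ΔH ≈ −188 kJ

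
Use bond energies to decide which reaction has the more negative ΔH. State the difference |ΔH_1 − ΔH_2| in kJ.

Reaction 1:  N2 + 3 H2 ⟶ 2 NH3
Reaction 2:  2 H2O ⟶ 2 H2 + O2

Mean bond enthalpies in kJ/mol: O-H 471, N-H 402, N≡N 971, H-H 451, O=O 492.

Reaction 1, by 578 kJ

Reaction 1:
  Bonds broken (reactants):
    H-H: 3 × 451 = 1353
    N≡N: 1 × 971 = 971
    Σ(broken) = 2324 kJ
  Bonds formed (products):
    N-H: 6 × 402 = 2412
    Σ(formed) = 2412 kJ
  ΔH_1 = 2324 − 2412 = −88 kJ
Reaction 2:
  Bonds broken (reactants):
    O-H: 4 × 471 = 1884
    Σ(broken) = 1884 kJ
  Bonds formed (products):
    H-H: 2 × 451 = 902
    O=O: 1 × 492 = 492
    Σ(formed) = 1394 kJ
  ΔH_2 = 1884 − 1394 = +490 kJ
ΔH_1 − ΔH_2 = −578 kJ, so reaction 1 has the more negative ΔH; |ΔH_1 − ΔH_2| = 578 kJ.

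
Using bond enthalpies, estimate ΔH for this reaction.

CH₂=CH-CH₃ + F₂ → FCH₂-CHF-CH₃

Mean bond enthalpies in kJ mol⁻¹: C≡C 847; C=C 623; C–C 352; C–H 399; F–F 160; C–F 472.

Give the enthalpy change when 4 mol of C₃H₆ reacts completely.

Bonds broken (reactants):
  C–C: 1 × 352 = 352
  C–H: 6 × 399 = 2394
  C=C: 1 × 623 = 623
  F–F: 1 × 160 = 160
  Σ(broken) = 3529 kJ
Bonds formed (products):
  C–C: 2 × 352 = 704
  C–F: 2 × 472 = 944
  C–H: 6 × 399 = 2394
  Σ(formed) = 4042 kJ
ΔH = Σ(broken) − Σ(formed) = 3529 − 4042 = −513 kJ
For 4× the reaction as written: 4 × (−513) = −2052 kJ

ΔH = −2052 kJ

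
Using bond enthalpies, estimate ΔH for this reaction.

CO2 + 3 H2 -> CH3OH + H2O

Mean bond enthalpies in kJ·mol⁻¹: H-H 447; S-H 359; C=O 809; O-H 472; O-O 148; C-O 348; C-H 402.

ΔH ≈ −11 kJ

Bonds broken (reactants):
  C=O: 2 × 809 = 1618
  H-H: 3 × 447 = 1341
  Σ(broken) = 2959 kJ
Bonds formed (products):
  C-H: 3 × 402 = 1206
  C-O: 1 × 348 = 348
  O-H: 3 × 472 = 1416
  Σ(formed) = 2970 kJ
ΔH = Σ(broken) − Σ(formed) = 2959 − 2970 = −11 kJ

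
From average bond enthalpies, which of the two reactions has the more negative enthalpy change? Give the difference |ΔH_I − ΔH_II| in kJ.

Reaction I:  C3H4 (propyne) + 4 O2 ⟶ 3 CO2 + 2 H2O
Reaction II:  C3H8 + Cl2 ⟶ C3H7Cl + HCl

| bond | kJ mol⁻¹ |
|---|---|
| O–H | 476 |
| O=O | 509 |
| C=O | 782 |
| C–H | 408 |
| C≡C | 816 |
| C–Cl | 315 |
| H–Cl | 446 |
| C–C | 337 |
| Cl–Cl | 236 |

Reaction I:
  Bonds broken (reactants):
    C≡C: 1 × 816 = 816
    C–C: 1 × 337 = 337
    C–H: 4 × 408 = 1632
    O=O: 4 × 509 = 2036
    Σ(broken) = 4821 kJ
  Bonds formed (products):
    C=O: 6 × 782 = 4692
    O–H: 4 × 476 = 1904
    Σ(formed) = 6596 kJ
  ΔH_I = 4821 − 6596 = −1775 kJ
Reaction II:
  Bonds broken (reactants):
    C–C: 2 × 337 = 674
    C–H: 8 × 408 = 3264
    Cl–Cl: 1 × 236 = 236
    Σ(broken) = 4174 kJ
  Bonds formed (products):
    C–C: 2 × 337 = 674
    C–Cl: 1 × 315 = 315
    C–H: 7 × 408 = 2856
    H–Cl: 1 × 446 = 446
    Σ(formed) = 4291 kJ
  ΔH_II = 4174 − 4291 = −117 kJ
ΔH_I − ΔH_II = −1658 kJ, so reaction I has the more negative ΔH; |ΔH_I − ΔH_II| = 1658 kJ.

Reaction I, by 1658 kJ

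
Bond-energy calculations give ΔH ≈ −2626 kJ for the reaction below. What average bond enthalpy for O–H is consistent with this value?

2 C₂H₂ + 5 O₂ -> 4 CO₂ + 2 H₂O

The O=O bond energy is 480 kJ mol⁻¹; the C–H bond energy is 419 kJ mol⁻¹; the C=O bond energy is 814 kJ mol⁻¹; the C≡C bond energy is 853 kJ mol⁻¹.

Let D be the O–H bond energy.
Σ(broken) = 2×853 + 4×419 + 5×480 = 5782
Σ(formed) = 8×814 + 4×D = 6512 + 4D
ΔH = Σ(broken) − Σ(formed) = (5782) − (6512 + 4D) = −730 − 4D
Setting this equal to −2626 kJ gives 4D = 1896, so D = 474 kJ/mol.

D(O–H) ≈ 474 kJ/mol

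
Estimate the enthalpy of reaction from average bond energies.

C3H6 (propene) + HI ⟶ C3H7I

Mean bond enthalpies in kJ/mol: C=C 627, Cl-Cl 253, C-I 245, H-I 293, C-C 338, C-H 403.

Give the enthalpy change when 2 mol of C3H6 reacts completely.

Bonds broken (reactants):
  C-C: 1 × 338 = 338
  C-H: 6 × 403 = 2418
  C=C: 1 × 627 = 627
  H-I: 1 × 293 = 293
  Σ(broken) = 3676 kJ
Bonds formed (products):
  C-C: 2 × 338 = 676
  C-H: 7 × 403 = 2821
  C-I: 1 × 245 = 245
  Σ(formed) = 3742 kJ
ΔH = Σ(broken) − Σ(formed) = 3676 − 3742 = −66 kJ
For 2× the reaction as written: 2 × (−66) = −132 kJ

ΔH = −132 kJ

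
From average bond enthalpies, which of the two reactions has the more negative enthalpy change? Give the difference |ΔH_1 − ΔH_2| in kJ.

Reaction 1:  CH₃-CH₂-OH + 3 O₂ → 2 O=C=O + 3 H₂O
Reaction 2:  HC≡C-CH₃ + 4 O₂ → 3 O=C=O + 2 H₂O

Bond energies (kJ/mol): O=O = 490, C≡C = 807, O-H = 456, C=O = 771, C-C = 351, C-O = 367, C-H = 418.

Reaction 1:
  Bonds broken (reactants):
    C-C: 1 × 351 = 351
    C-H: 5 × 418 = 2090
    C-O: 1 × 367 = 367
    O-H: 1 × 456 = 456
    O=O: 3 × 490 = 1470
    Σ(broken) = 4734 kJ
  Bonds formed (products):
    C=O: 4 × 771 = 3084
    O-H: 6 × 456 = 2736
    Σ(formed) = 5820 kJ
  ΔH_1 = 4734 − 5820 = −1086 kJ
Reaction 2:
  Bonds broken (reactants):
    C≡C: 1 × 807 = 807
    C-C: 1 × 351 = 351
    C-H: 4 × 418 = 1672
    O=O: 4 × 490 = 1960
    Σ(broken) = 4790 kJ
  Bonds formed (products):
    C=O: 6 × 771 = 4626
    O-H: 4 × 456 = 1824
    Σ(formed) = 6450 kJ
  ΔH_2 = 4790 − 6450 = −1660 kJ
ΔH_1 − ΔH_2 = +574 kJ, so reaction 2 has the more negative ΔH; |ΔH_1 − ΔH_2| = 574 kJ.

Reaction 2, by 574 kJ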